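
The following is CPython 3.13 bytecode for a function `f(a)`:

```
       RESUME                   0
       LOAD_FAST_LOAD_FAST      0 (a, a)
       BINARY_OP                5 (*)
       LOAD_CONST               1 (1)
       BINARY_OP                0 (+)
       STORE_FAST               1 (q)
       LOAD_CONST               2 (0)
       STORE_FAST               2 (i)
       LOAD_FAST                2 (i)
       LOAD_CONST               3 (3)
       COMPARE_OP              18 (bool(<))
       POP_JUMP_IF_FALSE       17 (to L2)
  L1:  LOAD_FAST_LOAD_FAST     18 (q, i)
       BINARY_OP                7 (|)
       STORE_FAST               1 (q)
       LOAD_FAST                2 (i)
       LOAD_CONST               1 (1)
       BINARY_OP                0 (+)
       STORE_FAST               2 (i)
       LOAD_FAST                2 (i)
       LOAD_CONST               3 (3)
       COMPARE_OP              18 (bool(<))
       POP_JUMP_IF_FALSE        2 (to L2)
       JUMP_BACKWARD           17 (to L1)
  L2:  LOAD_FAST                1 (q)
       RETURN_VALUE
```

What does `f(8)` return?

67

LOAD_FAST_LOAD_FAST a,a → push 8,8. Stack: [8, 8]
BINARY_OP * → 8 * 8 = 64. Stack: [64]
LOAD_CONST → push 1. Stack: [64, 1]
BINARY_OP + → 64 + 1 = 65. Stack: [65]
STORE_FAST q → q=65. Stack: []
LOAD_CONST → push 0. Stack: [0]
STORE_FAST i → i=0. Stack: []
LOAD_FAST i → push 0. Stack: [0]
LOAD_CONST → push 3. Stack: [0, 3]
COMPARE_OP bool(<) → 0 vs 3 = True. Stack: [True]
POP_JUMP_IF_FALSE → pop True; no jump. Stack: []
LOAD_FAST_LOAD_FAST q,i → push 65,0. Stack: [65, 0]
BINARY_OP | → 65 | 0 = 65. Stack: [65]
STORE_FAST q → q=65. Stack: []
LOAD_FAST i → push 0. Stack: [0]
LOAD_CONST → push 1. Stack: [0, 1]
BINARY_OP + → 0 + 1 = 1. Stack: [1]
STORE_FAST i → i=1. Stack: []
LOAD_FAST i → push 1. Stack: [1]
LOAD_CONST → push 3. Stack: [1, 3]
COMPARE_OP bool(<) → 1 vs 3 = True. Stack: [True]
POP_JUMP_IF_FALSE → pop True; no jump. Stack: []
LOAD_FAST_LOAD_FAST q,i → push 65,1. Stack: [65, 1]
BINARY_OP | → 65 | 1 = 65. Stack: [65]
STORE_FAST q → q=65. Stack: []
LOAD_FAST i → push 1. Stack: [1]
LOAD_CONST → push 1. Stack: [1, 1]
BINARY_OP + → 1 + 1 = 2. Stack: [2]
STORE_FAST i → i=2. Stack: []
LOAD_FAST i → push 2. Stack: [2]
LOAD_CONST → push 3. Stack: [2, 3]
COMPARE_OP bool(<) → 2 vs 3 = True. Stack: [True]
POP_JUMP_IF_FALSE → pop True; no jump. Stack: []
LOAD_FAST_LOAD_FAST q,i → push 65,2. Stack: [65, 2]
BINARY_OP | → 65 | 2 = 67. Stack: [67]
STORE_FAST q → q=67. Stack: []
LOAD_FAST i → push 2. Stack: [2]
LOAD_CONST → push 1. Stack: [2, 1]
BINARY_OP + → 2 + 1 = 3. Stack: [3]
STORE_FAST i → i=3. Stack: []
LOAD_FAST i → push 3. Stack: [3]
LOAD_CONST → push 3. Stack: [3, 3]
COMPARE_OP bool(<) → 3 vs 3 = False. Stack: [False]
POP_JUMP_IF_FALSE → pop False; jump. Stack: []
LOAD_FAST q → push 67. Stack: [67]
RETURN_VALUE → return 67.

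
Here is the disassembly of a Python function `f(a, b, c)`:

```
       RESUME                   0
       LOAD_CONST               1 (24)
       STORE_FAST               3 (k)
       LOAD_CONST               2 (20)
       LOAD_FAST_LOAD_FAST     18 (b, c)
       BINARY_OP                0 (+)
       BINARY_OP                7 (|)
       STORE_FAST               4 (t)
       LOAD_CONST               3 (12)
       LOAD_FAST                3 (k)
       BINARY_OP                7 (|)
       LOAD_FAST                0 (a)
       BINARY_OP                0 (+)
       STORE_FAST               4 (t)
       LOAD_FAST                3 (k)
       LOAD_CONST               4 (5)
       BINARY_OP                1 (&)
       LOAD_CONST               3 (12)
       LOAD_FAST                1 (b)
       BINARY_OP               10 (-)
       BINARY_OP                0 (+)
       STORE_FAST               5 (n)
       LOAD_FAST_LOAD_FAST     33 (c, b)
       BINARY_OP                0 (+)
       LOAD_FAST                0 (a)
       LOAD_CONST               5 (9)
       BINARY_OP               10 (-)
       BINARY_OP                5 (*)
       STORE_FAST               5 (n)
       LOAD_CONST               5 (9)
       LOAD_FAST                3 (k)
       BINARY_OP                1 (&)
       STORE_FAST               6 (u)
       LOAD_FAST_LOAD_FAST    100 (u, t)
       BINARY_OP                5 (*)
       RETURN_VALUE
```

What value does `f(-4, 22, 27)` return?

192

LOAD_CONST → push 24. Stack: [24]
STORE_FAST k → k=24. Stack: []
LOAD_CONST → push 20. Stack: [20]
LOAD_FAST_LOAD_FAST b,c → push 22,27. Stack: [20, 22, 27]
BINARY_OP + → 22 + 27 = 49. Stack: [20, 49]
BINARY_OP | → 20 | 49 = 53. Stack: [53]
STORE_FAST t → t=53. Stack: []
LOAD_CONST → push 12. Stack: [12]
LOAD_FAST k → push 24. Stack: [12, 24]
BINARY_OP | → 12 | 24 = 28. Stack: [28]
LOAD_FAST a → push -4. Stack: [28, -4]
BINARY_OP + → 28 + -4 = 24. Stack: [24]
STORE_FAST t → t=24. Stack: []
LOAD_FAST k → push 24. Stack: [24]
LOAD_CONST → push 5. Stack: [24, 5]
BINARY_OP & → 24 & 5 = 0. Stack: [0]
LOAD_CONST → push 12. Stack: [0, 12]
LOAD_FAST b → push 22. Stack: [0, 12, 22]
BINARY_OP - → 12 - 22 = -10. Stack: [0, -10]
BINARY_OP + → 0 + -10 = -10. Stack: [-10]
STORE_FAST n → n=-10. Stack: []
LOAD_FAST_LOAD_FAST c,b → push 27,22. Stack: [27, 22]
BINARY_OP + → 27 + 22 = 49. Stack: [49]
LOAD_FAST a → push -4. Stack: [49, -4]
LOAD_CONST → push 9. Stack: [49, -4, 9]
BINARY_OP - → -4 - 9 = -13. Stack: [49, -13]
BINARY_OP * → 49 * -13 = -637. Stack: [-637]
STORE_FAST n → n=-637. Stack: []
LOAD_CONST → push 9. Stack: [9]
LOAD_FAST k → push 24. Stack: [9, 24]
BINARY_OP & → 9 & 24 = 8. Stack: [8]
STORE_FAST u → u=8. Stack: []
LOAD_FAST_LOAD_FAST u,t → push 8,24. Stack: [8, 24]
BINARY_OP * → 8 * 24 = 192. Stack: [192]
RETURN_VALUE → return 192.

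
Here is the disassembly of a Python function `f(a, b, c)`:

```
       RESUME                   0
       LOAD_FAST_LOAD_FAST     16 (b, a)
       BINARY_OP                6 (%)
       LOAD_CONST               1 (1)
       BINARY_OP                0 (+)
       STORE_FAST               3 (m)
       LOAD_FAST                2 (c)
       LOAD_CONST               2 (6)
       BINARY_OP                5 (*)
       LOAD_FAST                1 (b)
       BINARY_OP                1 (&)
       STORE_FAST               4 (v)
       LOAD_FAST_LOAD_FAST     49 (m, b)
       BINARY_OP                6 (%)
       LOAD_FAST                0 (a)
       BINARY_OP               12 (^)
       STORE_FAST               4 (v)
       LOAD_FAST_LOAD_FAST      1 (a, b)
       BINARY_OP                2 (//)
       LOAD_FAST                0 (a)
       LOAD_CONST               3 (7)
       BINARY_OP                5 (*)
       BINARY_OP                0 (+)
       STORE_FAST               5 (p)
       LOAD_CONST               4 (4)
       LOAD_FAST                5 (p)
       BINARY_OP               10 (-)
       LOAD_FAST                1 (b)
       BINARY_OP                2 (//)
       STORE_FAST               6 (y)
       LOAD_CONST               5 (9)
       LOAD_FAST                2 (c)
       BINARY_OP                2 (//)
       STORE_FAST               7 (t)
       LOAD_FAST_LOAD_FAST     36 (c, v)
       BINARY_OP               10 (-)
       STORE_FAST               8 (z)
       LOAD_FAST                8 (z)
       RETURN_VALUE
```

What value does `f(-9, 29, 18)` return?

LOAD_FAST_LOAD_FAST b,a → push 29,-9. Stack: [29, -9]
BINARY_OP % → 29 % -9 = -7. Stack: [-7]
LOAD_CONST → push 1. Stack: [-7, 1]
BINARY_OP + → -7 + 1 = -6. Stack: [-6]
STORE_FAST m → m=-6. Stack: []
LOAD_FAST c → push 18. Stack: [18]
LOAD_CONST → push 6. Stack: [18, 6]
BINARY_OP * → 18 * 6 = 108. Stack: [108]
LOAD_FAST b → push 29. Stack: [108, 29]
BINARY_OP & → 108 & 29 = 12. Stack: [12]
STORE_FAST v → v=12. Stack: []
LOAD_FAST_LOAD_FAST m,b → push -6,29. Stack: [-6, 29]
BINARY_OP % → -6 % 29 = 23. Stack: [23]
LOAD_FAST a → push -9. Stack: [23, -9]
BINARY_OP ^ → 23 ^ -9 = -32. Stack: [-32]
STORE_FAST v → v=-32. Stack: []
LOAD_FAST_LOAD_FAST a,b → push -9,29. Stack: [-9, 29]
BINARY_OP // → -9 // 29 = -1. Stack: [-1]
LOAD_FAST a → push -9. Stack: [-1, -9]
LOAD_CONST → push 7. Stack: [-1, -9, 7]
BINARY_OP * → -9 * 7 = -63. Stack: [-1, -63]
BINARY_OP + → -1 + -63 = -64. Stack: [-64]
STORE_FAST p → p=-64. Stack: []
LOAD_CONST → push 4. Stack: [4]
LOAD_FAST p → push -64. Stack: [4, -64]
BINARY_OP - → 4 - -64 = 68. Stack: [68]
LOAD_FAST b → push 29. Stack: [68, 29]
BINARY_OP // → 68 // 29 = 2. Stack: [2]
STORE_FAST y → y=2. Stack: []
LOAD_CONST → push 9. Stack: [9]
LOAD_FAST c → push 18. Stack: [9, 18]
BINARY_OP // → 9 // 18 = 0. Stack: [0]
STORE_FAST t → t=0. Stack: []
LOAD_FAST_LOAD_FAST c,v → push 18,-32. Stack: [18, -32]
BINARY_OP - → 18 - -32 = 50. Stack: [50]
STORE_FAST z → z=50. Stack: []
LOAD_FAST z → push 50. Stack: [50]
RETURN_VALUE → return 50.

50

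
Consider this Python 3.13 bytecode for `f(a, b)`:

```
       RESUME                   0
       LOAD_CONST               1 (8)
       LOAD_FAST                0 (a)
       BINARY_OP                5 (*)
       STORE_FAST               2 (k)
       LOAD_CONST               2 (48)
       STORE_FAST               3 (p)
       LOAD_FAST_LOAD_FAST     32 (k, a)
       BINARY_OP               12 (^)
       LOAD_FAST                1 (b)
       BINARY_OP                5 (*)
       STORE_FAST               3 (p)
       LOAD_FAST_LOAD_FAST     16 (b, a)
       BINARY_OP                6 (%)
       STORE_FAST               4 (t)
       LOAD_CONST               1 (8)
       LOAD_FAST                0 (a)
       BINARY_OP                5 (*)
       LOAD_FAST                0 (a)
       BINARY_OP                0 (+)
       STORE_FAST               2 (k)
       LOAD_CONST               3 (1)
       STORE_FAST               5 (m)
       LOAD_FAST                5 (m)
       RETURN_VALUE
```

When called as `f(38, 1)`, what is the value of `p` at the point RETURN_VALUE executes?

278

LOAD_CONST → push 8. Stack: [8]
LOAD_FAST a → push 38. Stack: [8, 38]
BINARY_OP * → 8 * 38 = 304. Stack: [304]
STORE_FAST k → k=304. Stack: []
LOAD_CONST → push 48. Stack: [48]
STORE_FAST p → p=48. Stack: []
LOAD_FAST_LOAD_FAST k,a → push 304,38. Stack: [304, 38]
BINARY_OP ^ → 304 ^ 38 = 278. Stack: [278]
LOAD_FAST b → push 1. Stack: [278, 1]
BINARY_OP * → 278 * 1 = 278. Stack: [278]
STORE_FAST p → p=278. Stack: []
LOAD_FAST_LOAD_FAST b,a → push 1,38. Stack: [1, 38]
BINARY_OP % → 1 % 38 = 1. Stack: [1]
STORE_FAST t → t=1. Stack: []
LOAD_CONST → push 8. Stack: [8]
LOAD_FAST a → push 38. Stack: [8, 38]
BINARY_OP * → 8 * 38 = 304. Stack: [304]
LOAD_FAST a → push 38. Stack: [304, 38]
BINARY_OP + → 304 + 38 = 342. Stack: [342]
STORE_FAST k → k=342. Stack: []
LOAD_CONST → push 1. Stack: [1]
STORE_FAST m → m=1. Stack: []
LOAD_FAST m → push 1. Stack: [1]
RETURN_VALUE → return 1.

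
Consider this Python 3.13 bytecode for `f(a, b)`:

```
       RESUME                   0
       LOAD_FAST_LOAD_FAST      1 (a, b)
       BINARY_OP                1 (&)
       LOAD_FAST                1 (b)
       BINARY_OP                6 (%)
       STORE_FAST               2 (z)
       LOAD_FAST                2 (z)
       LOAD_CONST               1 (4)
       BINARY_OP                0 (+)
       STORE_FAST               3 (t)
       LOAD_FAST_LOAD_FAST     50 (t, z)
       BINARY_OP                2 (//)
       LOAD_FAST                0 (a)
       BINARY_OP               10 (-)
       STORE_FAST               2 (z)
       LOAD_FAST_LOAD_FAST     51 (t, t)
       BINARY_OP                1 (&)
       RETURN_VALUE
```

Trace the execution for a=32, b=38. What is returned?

36

LOAD_FAST_LOAD_FAST a,b → push 32,38. Stack: [32, 38]
BINARY_OP & → 32 & 38 = 32. Stack: [32]
LOAD_FAST b → push 38. Stack: [32, 38]
BINARY_OP % → 32 % 38 = 32. Stack: [32]
STORE_FAST z → z=32. Stack: []
LOAD_FAST z → push 32. Stack: [32]
LOAD_CONST → push 4. Stack: [32, 4]
BINARY_OP + → 32 + 4 = 36. Stack: [36]
STORE_FAST t → t=36. Stack: []
LOAD_FAST_LOAD_FAST t,z → push 36,32. Stack: [36, 32]
BINARY_OP // → 36 // 32 = 1. Stack: [1]
LOAD_FAST a → push 32. Stack: [1, 32]
BINARY_OP - → 1 - 32 = -31. Stack: [-31]
STORE_FAST z → z=-31. Stack: []
LOAD_FAST_LOAD_FAST t,t → push 36,36. Stack: [36, 36]
BINARY_OP & → 36 & 36 = 36. Stack: [36]
RETURN_VALUE → return 36.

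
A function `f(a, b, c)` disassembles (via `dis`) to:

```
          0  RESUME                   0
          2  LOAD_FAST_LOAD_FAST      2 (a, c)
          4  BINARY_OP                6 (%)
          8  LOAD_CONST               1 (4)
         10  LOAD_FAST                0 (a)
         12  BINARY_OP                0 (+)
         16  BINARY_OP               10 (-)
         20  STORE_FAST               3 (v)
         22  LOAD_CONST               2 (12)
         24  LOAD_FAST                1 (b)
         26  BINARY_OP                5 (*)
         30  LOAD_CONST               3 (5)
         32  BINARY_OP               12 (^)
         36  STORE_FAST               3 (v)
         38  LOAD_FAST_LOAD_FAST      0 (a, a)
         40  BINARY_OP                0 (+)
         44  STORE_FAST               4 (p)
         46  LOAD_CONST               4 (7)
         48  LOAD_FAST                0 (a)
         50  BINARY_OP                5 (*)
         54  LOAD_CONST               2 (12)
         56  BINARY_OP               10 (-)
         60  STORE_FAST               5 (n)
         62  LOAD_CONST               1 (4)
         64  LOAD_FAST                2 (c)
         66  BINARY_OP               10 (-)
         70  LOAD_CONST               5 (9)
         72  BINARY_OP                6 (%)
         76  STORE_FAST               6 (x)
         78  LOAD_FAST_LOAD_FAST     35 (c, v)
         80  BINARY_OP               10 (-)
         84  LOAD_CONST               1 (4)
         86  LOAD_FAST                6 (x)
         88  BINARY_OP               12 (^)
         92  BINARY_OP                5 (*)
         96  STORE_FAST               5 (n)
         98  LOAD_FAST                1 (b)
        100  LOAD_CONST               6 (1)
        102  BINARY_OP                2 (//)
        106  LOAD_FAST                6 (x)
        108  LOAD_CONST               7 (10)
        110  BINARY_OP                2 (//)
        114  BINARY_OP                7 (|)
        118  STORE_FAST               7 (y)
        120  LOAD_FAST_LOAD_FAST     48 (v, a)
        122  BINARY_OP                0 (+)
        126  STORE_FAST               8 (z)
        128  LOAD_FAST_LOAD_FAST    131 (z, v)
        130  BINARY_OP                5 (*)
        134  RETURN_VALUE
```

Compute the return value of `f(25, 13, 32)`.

27234

LOAD_FAST_LOAD_FAST a,c → push 25,32. Stack: [25, 32]
BINARY_OP % → 25 % 32 = 25. Stack: [25]
LOAD_CONST → push 4. Stack: [25, 4]
LOAD_FAST a → push 25. Stack: [25, 4, 25]
BINARY_OP + → 4 + 25 = 29. Stack: [25, 29]
BINARY_OP - → 25 - 29 = -4. Stack: [-4]
STORE_FAST v → v=-4. Stack: []
LOAD_CONST → push 12. Stack: [12]
LOAD_FAST b → push 13. Stack: [12, 13]
BINARY_OP * → 12 * 13 = 156. Stack: [156]
LOAD_CONST → push 5. Stack: [156, 5]
BINARY_OP ^ → 156 ^ 5 = 153. Stack: [153]
STORE_FAST v → v=153. Stack: []
LOAD_FAST_LOAD_FAST a,a → push 25,25. Stack: [25, 25]
BINARY_OP + → 25 + 25 = 50. Stack: [50]
STORE_FAST p → p=50. Stack: []
LOAD_CONST → push 7. Stack: [7]
LOAD_FAST a → push 25. Stack: [7, 25]
BINARY_OP * → 7 * 25 = 175. Stack: [175]
LOAD_CONST → push 12. Stack: [175, 12]
BINARY_OP - → 175 - 12 = 163. Stack: [163]
STORE_FAST n → n=163. Stack: []
LOAD_CONST → push 4. Stack: [4]
LOAD_FAST c → push 32. Stack: [4, 32]
BINARY_OP - → 4 - 32 = -28. Stack: [-28]
LOAD_CONST → push 9. Stack: [-28, 9]
BINARY_OP % → -28 % 9 = 8. Stack: [8]
STORE_FAST x → x=8. Stack: []
LOAD_FAST_LOAD_FAST c,v → push 32,153. Stack: [32, 153]
BINARY_OP - → 32 - 153 = -121. Stack: [-121]
LOAD_CONST → push 4. Stack: [-121, 4]
LOAD_FAST x → push 8. Stack: [-121, 4, 8]
BINARY_OP ^ → 4 ^ 8 = 12. Stack: [-121, 12]
BINARY_OP * → -121 * 12 = -1452. Stack: [-1452]
STORE_FAST n → n=-1452. Stack: []
LOAD_FAST b → push 13. Stack: [13]
LOAD_CONST → push 1. Stack: [13, 1]
BINARY_OP // → 13 // 1 = 13. Stack: [13]
LOAD_FAST x → push 8. Stack: [13, 8]
LOAD_CONST → push 10. Stack: [13, 8, 10]
BINARY_OP // → 8 // 10 = 0. Stack: [13, 0]
BINARY_OP | → 13 | 0 = 13. Stack: [13]
STORE_FAST y → y=13. Stack: []
LOAD_FAST_LOAD_FAST v,a → push 153,25. Stack: [153, 25]
BINARY_OP + → 153 + 25 = 178. Stack: [178]
STORE_FAST z → z=178. Stack: []
LOAD_FAST_LOAD_FAST z,v → push 178,153. Stack: [178, 153]
BINARY_OP * → 178 * 153 = 27234. Stack: [27234]
RETURN_VALUE → return 27234.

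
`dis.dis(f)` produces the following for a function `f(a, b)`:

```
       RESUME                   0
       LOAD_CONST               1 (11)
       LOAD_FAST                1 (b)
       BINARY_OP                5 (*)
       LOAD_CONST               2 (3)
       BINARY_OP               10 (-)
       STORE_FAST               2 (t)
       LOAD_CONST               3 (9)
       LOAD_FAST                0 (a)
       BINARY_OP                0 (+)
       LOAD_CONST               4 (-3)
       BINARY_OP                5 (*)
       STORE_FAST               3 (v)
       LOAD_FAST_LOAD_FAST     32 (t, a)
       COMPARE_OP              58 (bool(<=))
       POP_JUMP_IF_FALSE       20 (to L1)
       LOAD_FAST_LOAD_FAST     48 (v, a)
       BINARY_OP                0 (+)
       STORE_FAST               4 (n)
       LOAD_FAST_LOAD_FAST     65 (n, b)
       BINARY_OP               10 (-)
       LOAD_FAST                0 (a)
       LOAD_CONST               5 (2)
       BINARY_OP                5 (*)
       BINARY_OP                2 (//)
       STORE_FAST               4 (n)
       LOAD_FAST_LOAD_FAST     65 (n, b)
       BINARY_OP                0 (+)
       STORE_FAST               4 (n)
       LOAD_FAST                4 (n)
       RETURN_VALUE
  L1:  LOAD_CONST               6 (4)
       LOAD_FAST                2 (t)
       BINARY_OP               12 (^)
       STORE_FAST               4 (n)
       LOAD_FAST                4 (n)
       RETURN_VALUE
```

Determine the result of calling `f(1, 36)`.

LOAD_CONST → push 11. Stack: [11]
LOAD_FAST b → push 36. Stack: [11, 36]
BINARY_OP * → 11 * 36 = 396. Stack: [396]
LOAD_CONST → push 3. Stack: [396, 3]
BINARY_OP - → 396 - 3 = 393. Stack: [393]
STORE_FAST t → t=393. Stack: []
LOAD_CONST → push 9. Stack: [9]
LOAD_FAST a → push 1. Stack: [9, 1]
BINARY_OP + → 9 + 1 = 10. Stack: [10]
LOAD_CONST → push -3. Stack: [10, -3]
BINARY_OP * → 10 * -3 = -30. Stack: [-30]
STORE_FAST v → v=-30. Stack: []
LOAD_FAST_LOAD_FAST t,a → push 393,1. Stack: [393, 1]
COMPARE_OP bool(<=) → 393 vs 1 = False. Stack: [False]
POP_JUMP_IF_FALSE → pop False; jump. Stack: []
LOAD_CONST → push 4. Stack: [4]
LOAD_FAST t → push 393. Stack: [4, 393]
BINARY_OP ^ → 4 ^ 393 = 397. Stack: [397]
STORE_FAST n → n=397. Stack: []
LOAD_FAST n → push 397. Stack: [397]
RETURN_VALUE → return 397.

397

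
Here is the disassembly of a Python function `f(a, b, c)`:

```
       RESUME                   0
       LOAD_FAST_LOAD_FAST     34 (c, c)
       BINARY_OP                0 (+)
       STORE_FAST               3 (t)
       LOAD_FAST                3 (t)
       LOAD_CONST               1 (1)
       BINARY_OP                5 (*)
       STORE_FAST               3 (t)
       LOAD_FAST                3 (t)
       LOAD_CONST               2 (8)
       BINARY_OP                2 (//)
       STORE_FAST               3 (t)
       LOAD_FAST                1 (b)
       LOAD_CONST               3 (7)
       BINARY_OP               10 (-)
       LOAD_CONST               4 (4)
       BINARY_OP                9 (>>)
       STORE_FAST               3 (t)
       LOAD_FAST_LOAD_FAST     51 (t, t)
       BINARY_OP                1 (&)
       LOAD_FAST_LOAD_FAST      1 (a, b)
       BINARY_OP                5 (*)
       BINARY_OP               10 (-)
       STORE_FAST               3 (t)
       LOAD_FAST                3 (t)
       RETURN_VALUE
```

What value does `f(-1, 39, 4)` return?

LOAD_FAST_LOAD_FAST c,c → push 4,4. Stack: [4, 4]
BINARY_OP + → 4 + 4 = 8. Stack: [8]
STORE_FAST t → t=8. Stack: []
LOAD_FAST t → push 8. Stack: [8]
LOAD_CONST → push 1. Stack: [8, 1]
BINARY_OP * → 8 * 1 = 8. Stack: [8]
STORE_FAST t → t=8. Stack: []
LOAD_FAST t → push 8. Stack: [8]
LOAD_CONST → push 8. Stack: [8, 8]
BINARY_OP // → 8 // 8 = 1. Stack: [1]
STORE_FAST t → t=1. Stack: []
LOAD_FAST b → push 39. Stack: [39]
LOAD_CONST → push 7. Stack: [39, 7]
BINARY_OP - → 39 - 7 = 32. Stack: [32]
LOAD_CONST → push 4. Stack: [32, 4]
BINARY_OP >> → 32 >> 4 = 2. Stack: [2]
STORE_FAST t → t=2. Stack: []
LOAD_FAST_LOAD_FAST t,t → push 2,2. Stack: [2, 2]
BINARY_OP & → 2 & 2 = 2. Stack: [2]
LOAD_FAST_LOAD_FAST a,b → push -1,39. Stack: [2, -1, 39]
BINARY_OP * → -1 * 39 = -39. Stack: [2, -39]
BINARY_OP - → 2 - -39 = 41. Stack: [41]
STORE_FAST t → t=41. Stack: []
LOAD_FAST t → push 41. Stack: [41]
RETURN_VALUE → return 41.

41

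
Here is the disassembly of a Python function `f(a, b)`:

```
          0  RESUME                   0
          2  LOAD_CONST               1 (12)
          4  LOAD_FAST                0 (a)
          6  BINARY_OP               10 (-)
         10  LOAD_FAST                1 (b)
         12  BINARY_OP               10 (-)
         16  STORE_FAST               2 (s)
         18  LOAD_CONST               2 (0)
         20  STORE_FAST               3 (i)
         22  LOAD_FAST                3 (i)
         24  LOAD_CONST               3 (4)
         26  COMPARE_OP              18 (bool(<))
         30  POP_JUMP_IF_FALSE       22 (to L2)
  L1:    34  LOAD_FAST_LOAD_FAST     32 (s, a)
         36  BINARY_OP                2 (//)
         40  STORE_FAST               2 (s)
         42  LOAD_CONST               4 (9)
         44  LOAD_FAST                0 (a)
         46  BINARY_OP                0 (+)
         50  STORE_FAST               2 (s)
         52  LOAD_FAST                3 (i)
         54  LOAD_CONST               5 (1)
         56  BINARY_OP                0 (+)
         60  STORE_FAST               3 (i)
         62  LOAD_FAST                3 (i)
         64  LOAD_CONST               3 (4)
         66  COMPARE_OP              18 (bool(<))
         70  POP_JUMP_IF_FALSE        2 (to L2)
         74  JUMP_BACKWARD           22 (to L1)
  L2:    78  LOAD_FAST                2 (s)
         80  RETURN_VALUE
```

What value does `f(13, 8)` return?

LOAD_CONST → push 12
LOAD_FAST a → push 13
BINARY_OP - → 12 - 13 = -1
LOAD_FAST b → push 8
BINARY_OP - → -1 - 8 = -9
STORE_FAST s → s=-9
LOAD_CONST → push 0
STORE_FAST i → i=0
LOAD_FAST i → push 0
LOAD_CONST → push 4
COMPARE_OP bool(<) → 0 vs 4 = True
POP_JUMP_IF_FALSE → pop True; no jump
LOAD_FAST_LOAD_FAST s,a → push -9,13
BINARY_OP // → -9 // 13 = -1
STORE_FAST s → s=-1
LOAD_CONST → push 9
LOAD_FAST a → push 13
BINARY_OP + → 9 + 13 = 22
STORE_FAST s → s=22
LOAD_FAST i → push 0
LOAD_CONST → push 1
BINARY_OP + → 0 + 1 = 1
STORE_FAST i → i=1
LOAD_FAST i → push 1
LOAD_CONST → push 4
COMPARE_OP bool(<) → 1 vs 4 = True
POP_JUMP_IF_FALSE → pop True; no jump
LOAD_FAST_LOAD_FAST s,a → push 22,13
BINARY_OP // → 22 // 13 = 1
STORE_FAST s → s=1
LOAD_CONST → push 9
LOAD_FAST a → push 13
BINARY_OP + → 9 + 13 = 22
STORE_FAST s → s=22
LOAD_FAST i → push 1
LOAD_CONST → push 1
BINARY_OP + → 1 + 1 = 2
STORE_FAST i → i=2
LOAD_FAST i → push 2
LOAD_CONST → push 4
COMPARE_OP bool(<) → 2 vs 4 = True
POP_JUMP_IF_FALSE → pop True; no jump
LOAD_FAST_LOAD_FAST s,a → push 22,13
BINARY_OP // → 22 // 13 = 1
STORE_FAST s → s=1
LOAD_CONST → push 9
LOAD_FAST a → push 13
BINARY_OP + → 9 + 13 = 22
STORE_FAST s → s=22
LOAD_FAST i → push 2
LOAD_CONST → push 1
BINARY_OP + → 2 + 1 = 3
STORE_FAST i → i=3
LOAD_FAST i → push 3
LOAD_CONST → push 4
COMPARE_OP bool(<) → 3 vs 4 = True
POP_JUMP_IF_FALSE → pop True; no jump
LOAD_FAST_LOAD_FAST s,a → push 22,13
BINARY_OP // → 22 // 13 = 1
STORE_FAST s → s=1
LOAD_CONST → push 9
LOAD_FAST a → push 13
BINARY_OP + → 9 + 13 = 22
STORE_FAST s → s=22
LOAD_FAST i → push 3
LOAD_CONST → push 1
BINARY_OP + → 3 + 1 = 4
STORE_FAST i → i=4
LOAD_FAST i → push 4
LOAD_CONST → push 4
COMPARE_OP bool(<) → 4 vs 4 = False
POP_JUMP_IF_FALSE → pop False; jump
LOAD_FAST s → push 22
RETURN_VALUE → return 22.

22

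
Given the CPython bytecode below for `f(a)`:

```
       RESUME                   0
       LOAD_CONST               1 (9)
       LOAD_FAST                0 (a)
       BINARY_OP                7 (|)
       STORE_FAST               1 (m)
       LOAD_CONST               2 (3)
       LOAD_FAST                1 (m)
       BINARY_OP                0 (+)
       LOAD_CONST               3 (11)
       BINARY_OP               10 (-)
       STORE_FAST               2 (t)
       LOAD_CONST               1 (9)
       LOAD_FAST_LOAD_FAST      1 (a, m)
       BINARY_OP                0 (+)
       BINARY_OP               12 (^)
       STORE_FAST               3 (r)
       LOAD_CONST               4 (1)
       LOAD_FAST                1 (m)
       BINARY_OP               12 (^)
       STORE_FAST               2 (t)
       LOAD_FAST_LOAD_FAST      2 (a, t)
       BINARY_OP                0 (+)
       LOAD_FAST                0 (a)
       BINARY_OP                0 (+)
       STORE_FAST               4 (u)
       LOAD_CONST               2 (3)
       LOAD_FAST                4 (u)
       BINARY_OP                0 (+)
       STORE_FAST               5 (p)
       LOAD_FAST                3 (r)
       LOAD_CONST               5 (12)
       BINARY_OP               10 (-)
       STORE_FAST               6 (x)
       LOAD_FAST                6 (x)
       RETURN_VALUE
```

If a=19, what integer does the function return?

27

LOAD_CONST → push 9. Stack: [9]
LOAD_FAST a → push 19. Stack: [9, 19]
BINARY_OP | → 9 | 19 = 27. Stack: [27]
STORE_FAST m → m=27. Stack: []
LOAD_CONST → push 3. Stack: [3]
LOAD_FAST m → push 27. Stack: [3, 27]
BINARY_OP + → 3 + 27 = 30. Stack: [30]
LOAD_CONST → push 11. Stack: [30, 11]
BINARY_OP - → 30 - 11 = 19. Stack: [19]
STORE_FAST t → t=19. Stack: []
LOAD_CONST → push 9. Stack: [9]
LOAD_FAST_LOAD_FAST a,m → push 19,27. Stack: [9, 19, 27]
BINARY_OP + → 19 + 27 = 46. Stack: [9, 46]
BINARY_OP ^ → 9 ^ 46 = 39. Stack: [39]
STORE_FAST r → r=39. Stack: []
LOAD_CONST → push 1. Stack: [1]
LOAD_FAST m → push 27. Stack: [1, 27]
BINARY_OP ^ → 1 ^ 27 = 26. Stack: [26]
STORE_FAST t → t=26. Stack: []
LOAD_FAST_LOAD_FAST a,t → push 19,26. Stack: [19, 26]
BINARY_OP + → 19 + 26 = 45. Stack: [45]
LOAD_FAST a → push 19. Stack: [45, 19]
BINARY_OP + → 45 + 19 = 64. Stack: [64]
STORE_FAST u → u=64. Stack: []
LOAD_CONST → push 3. Stack: [3]
LOAD_FAST u → push 64. Stack: [3, 64]
BINARY_OP + → 3 + 64 = 67. Stack: [67]
STORE_FAST p → p=67. Stack: []
LOAD_FAST r → push 39. Stack: [39]
LOAD_CONST → push 12. Stack: [39, 12]
BINARY_OP - → 39 - 12 = 27. Stack: [27]
STORE_FAST x → x=27. Stack: []
LOAD_FAST x → push 27. Stack: [27]
RETURN_VALUE → return 27.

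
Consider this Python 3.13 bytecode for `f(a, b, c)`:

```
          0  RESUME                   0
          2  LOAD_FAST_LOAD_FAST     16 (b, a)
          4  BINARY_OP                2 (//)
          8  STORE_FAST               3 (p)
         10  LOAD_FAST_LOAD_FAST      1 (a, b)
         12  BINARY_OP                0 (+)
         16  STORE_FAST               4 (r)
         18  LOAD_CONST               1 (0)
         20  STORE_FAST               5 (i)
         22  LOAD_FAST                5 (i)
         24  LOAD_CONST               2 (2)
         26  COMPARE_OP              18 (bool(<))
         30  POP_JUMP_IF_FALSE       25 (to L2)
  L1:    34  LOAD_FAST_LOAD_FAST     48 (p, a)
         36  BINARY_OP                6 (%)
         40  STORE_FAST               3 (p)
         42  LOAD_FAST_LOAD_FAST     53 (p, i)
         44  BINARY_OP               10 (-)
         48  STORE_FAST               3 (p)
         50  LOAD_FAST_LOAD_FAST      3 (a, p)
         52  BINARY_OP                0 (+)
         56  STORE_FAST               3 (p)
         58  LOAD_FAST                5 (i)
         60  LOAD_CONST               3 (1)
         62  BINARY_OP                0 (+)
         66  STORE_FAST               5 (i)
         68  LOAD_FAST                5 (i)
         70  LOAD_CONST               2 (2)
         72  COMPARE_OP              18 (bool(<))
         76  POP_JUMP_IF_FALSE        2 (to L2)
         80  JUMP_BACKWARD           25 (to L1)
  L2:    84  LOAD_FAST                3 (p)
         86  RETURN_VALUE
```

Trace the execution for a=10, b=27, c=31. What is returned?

LOAD_FAST_LOAD_FAST b,a → push 27,10. Stack: [27, 10]
BINARY_OP // → 27 // 10 = 2. Stack: [2]
STORE_FAST p → p=2. Stack: []
LOAD_FAST_LOAD_FAST a,b → push 10,27. Stack: [10, 27]
BINARY_OP + → 10 + 27 = 37. Stack: [37]
STORE_FAST r → r=37. Stack: []
LOAD_CONST → push 0. Stack: [0]
STORE_FAST i → i=0. Stack: []
LOAD_FAST i → push 0. Stack: [0]
LOAD_CONST → push 2. Stack: [0, 2]
COMPARE_OP bool(<) → 0 vs 2 = True. Stack: [True]
POP_JUMP_IF_FALSE → pop True; no jump. Stack: []
LOAD_FAST_LOAD_FAST p,a → push 2,10. Stack: [2, 10]
BINARY_OP % → 2 % 10 = 2. Stack: [2]
STORE_FAST p → p=2. Stack: []
LOAD_FAST_LOAD_FAST p,i → push 2,0. Stack: [2, 0]
BINARY_OP - → 2 - 0 = 2. Stack: [2]
STORE_FAST p → p=2. Stack: []
LOAD_FAST_LOAD_FAST a,p → push 10,2. Stack: [10, 2]
BINARY_OP + → 10 + 2 = 12. Stack: [12]
STORE_FAST p → p=12. Stack: []
LOAD_FAST i → push 0. Stack: [0]
LOAD_CONST → push 1. Stack: [0, 1]
BINARY_OP + → 0 + 1 = 1. Stack: [1]
STORE_FAST i → i=1. Stack: []
LOAD_FAST i → push 1. Stack: [1]
LOAD_CONST → push 2. Stack: [1, 2]
COMPARE_OP bool(<) → 1 vs 2 = True. Stack: [True]
POP_JUMP_IF_FALSE → pop True; no jump. Stack: []
LOAD_FAST_LOAD_FAST p,a → push 12,10. Stack: [12, 10]
BINARY_OP % → 12 % 10 = 2. Stack: [2]
STORE_FAST p → p=2. Stack: []
LOAD_FAST_LOAD_FAST p,i → push 2,1. Stack: [2, 1]
BINARY_OP - → 2 - 1 = 1. Stack: [1]
STORE_FAST p → p=1. Stack: []
LOAD_FAST_LOAD_FAST a,p → push 10,1. Stack: [10, 1]
BINARY_OP + → 10 + 1 = 11. Stack: [11]
STORE_FAST p → p=11. Stack: []
LOAD_FAST i → push 1. Stack: [1]
LOAD_CONST → push 1. Stack: [1, 1]
BINARY_OP + → 1 + 1 = 2. Stack: [2]
STORE_FAST i → i=2. Stack: []
LOAD_FAST i → push 2. Stack: [2]
LOAD_CONST → push 2. Stack: [2, 2]
COMPARE_OP bool(<) → 2 vs 2 = False. Stack: [False]
POP_JUMP_IF_FALSE → pop False; jump. Stack: []
LOAD_FAST p → push 11. Stack: [11]
RETURN_VALUE → return 11.

11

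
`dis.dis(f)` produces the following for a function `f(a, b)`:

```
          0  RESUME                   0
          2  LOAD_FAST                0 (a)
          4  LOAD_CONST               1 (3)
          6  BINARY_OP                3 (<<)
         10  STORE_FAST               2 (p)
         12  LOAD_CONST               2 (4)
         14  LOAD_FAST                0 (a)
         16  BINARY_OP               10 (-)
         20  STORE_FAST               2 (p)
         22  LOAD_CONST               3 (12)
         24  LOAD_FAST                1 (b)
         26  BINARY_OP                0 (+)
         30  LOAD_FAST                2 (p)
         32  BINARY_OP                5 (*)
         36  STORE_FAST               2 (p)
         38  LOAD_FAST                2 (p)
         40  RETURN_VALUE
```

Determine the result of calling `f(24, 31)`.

LOAD_FAST a → push 24. Stack: [24]
LOAD_CONST → push 3. Stack: [24, 3]
BINARY_OP << → 24 << 3 = 192. Stack: [192]
STORE_FAST p → p=192. Stack: []
LOAD_CONST → push 4. Stack: [4]
LOAD_FAST a → push 24. Stack: [4, 24]
BINARY_OP - → 4 - 24 = -20. Stack: [-20]
STORE_FAST p → p=-20. Stack: []
LOAD_CONST → push 12. Stack: [12]
LOAD_FAST b → push 31. Stack: [12, 31]
BINARY_OP + → 12 + 31 = 43. Stack: [43]
LOAD_FAST p → push -20. Stack: [43, -20]
BINARY_OP * → 43 * -20 = -860. Stack: [-860]
STORE_FAST p → p=-860. Stack: []
LOAD_FAST p → push -860. Stack: [-860]
RETURN_VALUE → return -860.

-860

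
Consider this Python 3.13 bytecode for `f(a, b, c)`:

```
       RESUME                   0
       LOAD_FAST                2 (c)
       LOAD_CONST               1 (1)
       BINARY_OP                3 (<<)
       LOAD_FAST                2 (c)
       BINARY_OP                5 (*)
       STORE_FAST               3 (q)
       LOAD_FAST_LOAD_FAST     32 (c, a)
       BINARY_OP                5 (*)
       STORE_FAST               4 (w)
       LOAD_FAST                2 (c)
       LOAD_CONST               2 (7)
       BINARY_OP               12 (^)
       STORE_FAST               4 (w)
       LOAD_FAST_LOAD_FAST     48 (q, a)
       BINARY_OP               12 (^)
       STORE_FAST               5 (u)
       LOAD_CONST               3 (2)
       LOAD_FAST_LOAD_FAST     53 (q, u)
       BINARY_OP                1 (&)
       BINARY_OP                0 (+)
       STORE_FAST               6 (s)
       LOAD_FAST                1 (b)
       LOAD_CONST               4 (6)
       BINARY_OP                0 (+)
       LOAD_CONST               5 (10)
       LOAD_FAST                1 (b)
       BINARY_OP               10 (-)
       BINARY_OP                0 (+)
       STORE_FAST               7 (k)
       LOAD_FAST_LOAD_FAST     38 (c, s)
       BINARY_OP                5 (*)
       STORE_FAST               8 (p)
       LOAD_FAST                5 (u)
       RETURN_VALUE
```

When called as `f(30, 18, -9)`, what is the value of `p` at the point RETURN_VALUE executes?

LOAD_FAST c → push -9. Stack: [-9]
LOAD_CONST → push 1. Stack: [-9, 1]
BINARY_OP << → -9 << 1 = -18. Stack: [-18]
LOAD_FAST c → push -9. Stack: [-18, -9]
BINARY_OP * → -18 * -9 = 162. Stack: [162]
STORE_FAST q → q=162. Stack: []
LOAD_FAST_LOAD_FAST c,a → push -9,30. Stack: [-9, 30]
BINARY_OP * → -9 * 30 = -270. Stack: [-270]
STORE_FAST w → w=-270. Stack: []
LOAD_FAST c → push -9. Stack: [-9]
LOAD_CONST → push 7. Stack: [-9, 7]
BINARY_OP ^ → -9 ^ 7 = -16. Stack: [-16]
STORE_FAST w → w=-16. Stack: []
LOAD_FAST_LOAD_FAST q,a → push 162,30. Stack: [162, 30]
BINARY_OP ^ → 162 ^ 30 = 188. Stack: [188]
STORE_FAST u → u=188. Stack: []
LOAD_CONST → push 2. Stack: [2]
LOAD_FAST_LOAD_FAST q,u → push 162,188. Stack: [2, 162, 188]
BINARY_OP & → 162 & 188 = 160. Stack: [2, 160]
BINARY_OP + → 2 + 160 = 162. Stack: [162]
STORE_FAST s → s=162. Stack: []
LOAD_FAST b → push 18. Stack: [18]
LOAD_CONST → push 6. Stack: [18, 6]
BINARY_OP + → 18 + 6 = 24. Stack: [24]
LOAD_CONST → push 10. Stack: [24, 10]
LOAD_FAST b → push 18. Stack: [24, 10, 18]
BINARY_OP - → 10 - 18 = -8. Stack: [24, -8]
BINARY_OP + → 24 + -8 = 16. Stack: [16]
STORE_FAST k → k=16. Stack: []
LOAD_FAST_LOAD_FAST c,s → push -9,162. Stack: [-9, 162]
BINARY_OP * → -9 * 162 = -1458. Stack: [-1458]
STORE_FAST p → p=-1458. Stack: []
LOAD_FAST u → push 188. Stack: [188]
RETURN_VALUE → return 188.

-1458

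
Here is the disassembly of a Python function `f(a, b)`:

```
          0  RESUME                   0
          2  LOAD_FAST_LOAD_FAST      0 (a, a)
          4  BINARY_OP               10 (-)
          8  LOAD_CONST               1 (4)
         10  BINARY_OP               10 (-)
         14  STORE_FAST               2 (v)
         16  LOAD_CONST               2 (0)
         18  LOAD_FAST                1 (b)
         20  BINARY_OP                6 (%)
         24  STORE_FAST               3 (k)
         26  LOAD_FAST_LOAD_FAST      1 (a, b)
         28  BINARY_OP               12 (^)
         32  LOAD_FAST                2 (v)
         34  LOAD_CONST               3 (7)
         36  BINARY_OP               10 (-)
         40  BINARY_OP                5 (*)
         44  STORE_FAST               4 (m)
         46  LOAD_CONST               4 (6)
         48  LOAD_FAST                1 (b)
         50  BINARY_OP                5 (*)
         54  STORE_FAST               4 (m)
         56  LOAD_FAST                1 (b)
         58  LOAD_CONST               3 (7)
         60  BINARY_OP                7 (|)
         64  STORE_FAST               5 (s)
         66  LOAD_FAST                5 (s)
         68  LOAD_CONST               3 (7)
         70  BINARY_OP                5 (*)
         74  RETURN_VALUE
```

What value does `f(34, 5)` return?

LOAD_FAST_LOAD_FAST a,a → push 34,34. Stack: [34, 34]
BINARY_OP - → 34 - 34 = 0. Stack: [0]
LOAD_CONST → push 4. Stack: [0, 4]
BINARY_OP - → 0 - 4 = -4. Stack: [-4]
STORE_FAST v → v=-4. Stack: []
LOAD_CONST → push 0. Stack: [0]
LOAD_FAST b → push 5. Stack: [0, 5]
BINARY_OP % → 0 % 5 = 0. Stack: [0]
STORE_FAST k → k=0. Stack: []
LOAD_FAST_LOAD_FAST a,b → push 34,5. Stack: [34, 5]
BINARY_OP ^ → 34 ^ 5 = 39. Stack: [39]
LOAD_FAST v → push -4. Stack: [39, -4]
LOAD_CONST → push 7. Stack: [39, -4, 7]
BINARY_OP - → -4 - 7 = -11. Stack: [39, -11]
BINARY_OP * → 39 * -11 = -429. Stack: [-429]
STORE_FAST m → m=-429. Stack: []
LOAD_CONST → push 6. Stack: [6]
LOAD_FAST b → push 5. Stack: [6, 5]
BINARY_OP * → 6 * 5 = 30. Stack: [30]
STORE_FAST m → m=30. Stack: []
LOAD_FAST b → push 5. Stack: [5]
LOAD_CONST → push 7. Stack: [5, 7]
BINARY_OP | → 5 | 7 = 7. Stack: [7]
STORE_FAST s → s=7. Stack: []
LOAD_FAST s → push 7. Stack: [7]
LOAD_CONST → push 7. Stack: [7, 7]
BINARY_OP * → 7 * 7 = 49. Stack: [49]
RETURN_VALUE → return 49.

49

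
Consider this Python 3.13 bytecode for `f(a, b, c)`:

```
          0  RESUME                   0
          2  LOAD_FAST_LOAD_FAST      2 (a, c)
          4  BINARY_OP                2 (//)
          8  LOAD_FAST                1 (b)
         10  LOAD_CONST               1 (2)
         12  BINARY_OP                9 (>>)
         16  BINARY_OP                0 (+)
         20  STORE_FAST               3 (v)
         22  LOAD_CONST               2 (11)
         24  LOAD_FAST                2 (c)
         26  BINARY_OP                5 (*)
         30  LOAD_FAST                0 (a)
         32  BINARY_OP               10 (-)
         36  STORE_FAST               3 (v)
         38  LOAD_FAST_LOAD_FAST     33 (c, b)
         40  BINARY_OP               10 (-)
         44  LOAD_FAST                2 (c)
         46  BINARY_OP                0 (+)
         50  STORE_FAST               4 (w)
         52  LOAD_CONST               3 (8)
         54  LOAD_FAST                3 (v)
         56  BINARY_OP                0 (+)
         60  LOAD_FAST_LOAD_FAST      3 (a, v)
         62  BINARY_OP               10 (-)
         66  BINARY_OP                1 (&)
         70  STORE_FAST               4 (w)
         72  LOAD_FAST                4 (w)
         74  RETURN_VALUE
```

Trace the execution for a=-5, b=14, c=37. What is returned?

LOAD_FAST_LOAD_FAST a,c → push -5,37. Stack: [-5, 37]
BINARY_OP // → -5 // 37 = -1. Stack: [-1]
LOAD_FAST b → push 14. Stack: [-1, 14]
LOAD_CONST → push 2. Stack: [-1, 14, 2]
BINARY_OP >> → 14 >> 2 = 3. Stack: [-1, 3]
BINARY_OP + → -1 + 3 = 2. Stack: [2]
STORE_FAST v → v=2. Stack: []
LOAD_CONST → push 11. Stack: [11]
LOAD_FAST c → push 37. Stack: [11, 37]
BINARY_OP * → 11 * 37 = 407. Stack: [407]
LOAD_FAST a → push -5. Stack: [407, -5]
BINARY_OP - → 407 - -5 = 412. Stack: [412]
STORE_FAST v → v=412. Stack: []
LOAD_FAST_LOAD_FAST c,b → push 37,14. Stack: [37, 14]
BINARY_OP - → 37 - 14 = 23. Stack: [23]
LOAD_FAST c → push 37. Stack: [23, 37]
BINARY_OP + → 23 + 37 = 60. Stack: [60]
STORE_FAST w → w=60. Stack: []
LOAD_CONST → push 8. Stack: [8]
LOAD_FAST v → push 412. Stack: [8, 412]
BINARY_OP + → 8 + 412 = 420. Stack: [420]
LOAD_FAST_LOAD_FAST a,v → push -5,412. Stack: [420, -5, 412]
BINARY_OP - → -5 - 412 = -417. Stack: [420, -417]
BINARY_OP & → 420 & -417 = 4. Stack: [4]
STORE_FAST w → w=4. Stack: []
LOAD_FAST w → push 4. Stack: [4]
RETURN_VALUE → return 4.

4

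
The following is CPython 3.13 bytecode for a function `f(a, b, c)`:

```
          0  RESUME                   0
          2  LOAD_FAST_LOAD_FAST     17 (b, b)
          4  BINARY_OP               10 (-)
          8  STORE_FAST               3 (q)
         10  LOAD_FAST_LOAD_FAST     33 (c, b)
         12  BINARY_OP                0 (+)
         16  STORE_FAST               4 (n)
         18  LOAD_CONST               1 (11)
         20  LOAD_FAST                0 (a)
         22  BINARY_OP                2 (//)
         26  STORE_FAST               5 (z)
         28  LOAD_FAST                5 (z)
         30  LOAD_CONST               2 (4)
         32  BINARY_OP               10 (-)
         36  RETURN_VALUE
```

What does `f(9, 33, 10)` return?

-3

LOAD_FAST_LOAD_FAST b,b → push 33,33. Stack: [33, 33]
BINARY_OP - → 33 - 33 = 0. Stack: [0]
STORE_FAST q → q=0. Stack: []
LOAD_FAST_LOAD_FAST c,b → push 10,33. Stack: [10, 33]
BINARY_OP + → 10 + 33 = 43. Stack: [43]
STORE_FAST n → n=43. Stack: []
LOAD_CONST → push 11. Stack: [11]
LOAD_FAST a → push 9. Stack: [11, 9]
BINARY_OP // → 11 // 9 = 1. Stack: [1]
STORE_FAST z → z=1. Stack: []
LOAD_FAST z → push 1. Stack: [1]
LOAD_CONST → push 4. Stack: [1, 4]
BINARY_OP - → 1 - 4 = -3. Stack: [-3]
RETURN_VALUE → return -3.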